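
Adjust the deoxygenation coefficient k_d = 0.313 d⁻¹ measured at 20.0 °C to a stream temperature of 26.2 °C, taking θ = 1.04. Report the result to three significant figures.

k_d ≈ 0.399 d⁻¹

k_d(T₂) = k_d(T₁) · θ^(T₂−T₁) = 0.313 × 1.04^(26.2−20.0)
= 0.313 × 1.04^6.20 = 0.313 × 1.275 = 0.3992 d⁻¹.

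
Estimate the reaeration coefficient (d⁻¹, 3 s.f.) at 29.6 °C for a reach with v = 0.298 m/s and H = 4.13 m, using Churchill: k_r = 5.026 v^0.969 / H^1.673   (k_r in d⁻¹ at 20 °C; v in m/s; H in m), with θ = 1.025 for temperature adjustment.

k_r ≈ 0.184 d⁻¹

k_r(20) = 5.026 × 0.298^0.969 / 4.13^1.673 = 5.026 × 0.3094 / 10.73 = 0.1450 d⁻¹.
k_r(29.6) = 0.1450 × 1.025^(29.6−20) = 0.1450 × 1.268 = 0.1837 d⁻¹.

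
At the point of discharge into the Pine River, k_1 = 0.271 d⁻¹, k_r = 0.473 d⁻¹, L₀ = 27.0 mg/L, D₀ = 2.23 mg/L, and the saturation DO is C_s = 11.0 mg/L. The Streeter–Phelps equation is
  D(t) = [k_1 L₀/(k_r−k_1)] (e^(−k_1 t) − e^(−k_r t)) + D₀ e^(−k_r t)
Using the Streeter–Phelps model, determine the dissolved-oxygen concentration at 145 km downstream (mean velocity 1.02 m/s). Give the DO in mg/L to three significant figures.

DO ≈ 3.42 mg/L

Travel time t = x/v = 145 km / (1.02 m/s) = 145000 m / 1.02 m/s = 142200 s = 1.645 d.
k_1 L₀/(k_r−k_1) = 0.271×27.0/(0.473−0.271) = 7.317/0.2020 = 36.22 mg/L.
e^(−k_1 t) = e^(−0.271×1.645) = 0.6403; e^(−k_r t) = e^(−0.473×1.645) = 0.4592.
D = 36.22 × (0.6403 − 0.4592) + 2.23 × 0.4592 = 6.558 + 1.024 = 7.582 mg/L.
DO = C_s − D = 11.0 − 7.582 = 3.418 mg/L.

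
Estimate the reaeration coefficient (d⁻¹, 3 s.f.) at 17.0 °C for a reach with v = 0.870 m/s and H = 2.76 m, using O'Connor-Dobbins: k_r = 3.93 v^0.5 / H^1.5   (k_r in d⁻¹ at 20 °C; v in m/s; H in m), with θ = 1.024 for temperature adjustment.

k_r ≈ 0.745 d⁻¹

k_r(20) = 3.93 × 0.870^0.5 / 2.76^1.5 = 3.93 × 0.9327 / 4.585 = 0.7994 d⁻¹.
k_r(17.0) = 0.7994 × 1.024^(17.0−20) = 0.7994 × 0.9313 = 0.7445 d⁻¹.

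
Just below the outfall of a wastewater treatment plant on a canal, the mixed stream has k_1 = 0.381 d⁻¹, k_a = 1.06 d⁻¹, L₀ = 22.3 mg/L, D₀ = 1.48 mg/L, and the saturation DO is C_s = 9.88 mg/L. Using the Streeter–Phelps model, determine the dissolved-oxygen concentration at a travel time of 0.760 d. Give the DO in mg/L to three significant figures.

k_1 L₀/(k_a−k_1) = 0.381×22.3/(1.06−0.381) = 8.496/0.6790 = 12.51 mg/L.
e^(−k_1 t) = e^(−0.381×0.7600) = 0.7486; e^(−k_a t) = e^(−1.06×0.7600) = 0.4468.
D = 12.51 × (0.7486 − 0.4468) + 1.48 × 0.4468 = 3.776 + 0.6613 = 4.437 mg/L.
DO = C_s − D = 9.88 − 4.437 = 5.443 mg/L.

DO ≈ 5.44 mg/L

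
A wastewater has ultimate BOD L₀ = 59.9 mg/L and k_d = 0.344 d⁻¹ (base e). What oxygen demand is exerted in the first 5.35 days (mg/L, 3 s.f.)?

y ≈ 50.4 mg/L

y_t = L₀(1 − e^(−k_d t)) = 59.9 × (1 − e^(−0.344×5.35))
= 59.9 × (1 − 0.1588) = 59.9 × 0.8412 = 50.39 mg/L.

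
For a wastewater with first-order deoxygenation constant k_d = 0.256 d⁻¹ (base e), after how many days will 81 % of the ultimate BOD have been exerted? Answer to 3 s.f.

y/L₀ = 1 − e^(−k_d t) = 0.81 ⇒ e^(−k_d t) = 0.190
t = −ln(0.190) / 0.256 = 1.661 / 0.256 = 6.487 d.

t ≈ 6.49 d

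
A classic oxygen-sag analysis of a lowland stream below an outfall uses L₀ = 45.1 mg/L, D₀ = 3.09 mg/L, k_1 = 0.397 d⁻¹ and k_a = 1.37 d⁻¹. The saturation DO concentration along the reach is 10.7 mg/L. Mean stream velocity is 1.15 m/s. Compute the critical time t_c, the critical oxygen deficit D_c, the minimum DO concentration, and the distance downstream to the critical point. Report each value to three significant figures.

t_c ≈ 1.08 d; D_c ≈ 8.50 mg/L; min DO ≈ 2.20 mg/L; x_c ≈ 108 km

With k_a/k_1 = 3.451 and 1 − D₀(k_a−k_1)/(k_1 L₀) = 0.8321,
t_c = ln(3.451 × 0.8321) / (1.37 − 0.397) = ln(2.871) / 0.9730 = 1.055/0.9730 = 1.084 d.
D_c = (k_1/k_a) L₀ e^(−k_1 t_c) = (0.397/1.37) × 45.1 × e^(−0.397×1.084) = 0.2898 × 45.1 × 0.6503 = 8.498 mg/L.
Minimum DO = C_s − D_c = 10.7 − 8.498 = 2.202 mg/L.
x_c = v t_c = 1.15 m/s × 1.084 d × 86400 s/d = 107700 m ≈ 108 km.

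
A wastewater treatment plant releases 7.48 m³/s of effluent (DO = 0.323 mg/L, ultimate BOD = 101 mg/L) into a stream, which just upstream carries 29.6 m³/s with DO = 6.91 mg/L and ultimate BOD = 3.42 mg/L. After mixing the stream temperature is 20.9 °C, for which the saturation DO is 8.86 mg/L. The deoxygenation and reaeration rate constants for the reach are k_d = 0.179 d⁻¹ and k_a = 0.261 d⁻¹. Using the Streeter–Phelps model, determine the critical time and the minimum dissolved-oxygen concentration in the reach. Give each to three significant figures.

t_c ≈ 3.78 d; minimum DO ≈ 0.804 mg/L

Mixed DO = (29.6×6.91 + 7.48×0.323)/(29.6+7.48) = 207.0/37.08 = 5.581 mg/L.
Mixed L₀ = (29.6×3.42 + 7.48×101)/(37.08) = 856.7/37.08 = 23.10 mg/L.
Initial deficit D₀ = C_s − DO₀ = 8.86 − 5.581 = 3.279 mg/L.
t_c = (1/0.08200) ln[(0.261/0.179)(1 − 3.279×0.08200/(0.179×23.10))] = 12.20 × ln(1.363) = 3.779 d.
D_c = (0.179/0.261) × 23.10 × e^(−0.179×3.779) = 0.6858 × 23.10 × 0.5084 = 8.056 mg/L.
Minimum DO = 8.86 − 8.056 = 0.8044 mg/L.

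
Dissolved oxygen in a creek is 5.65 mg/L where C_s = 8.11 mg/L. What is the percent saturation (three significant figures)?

% saturation = C/C_s × 100 = 5.65/8.11 × 100 = 69.7 %.

69.7 % saturation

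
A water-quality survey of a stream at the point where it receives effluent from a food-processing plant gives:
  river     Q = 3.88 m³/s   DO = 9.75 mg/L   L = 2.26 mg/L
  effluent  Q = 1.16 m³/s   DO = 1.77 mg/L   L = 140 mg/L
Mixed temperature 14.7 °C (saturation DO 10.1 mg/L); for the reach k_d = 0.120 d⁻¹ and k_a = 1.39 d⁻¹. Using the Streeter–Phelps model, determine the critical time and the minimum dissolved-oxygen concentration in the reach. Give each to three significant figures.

Mixed DO = (3.88×9.75 + 1.16×1.77)/(3.88+1.16) = 39.88/5.040 = 7.913 mg/L.
Mixed L₀ = (3.88×2.26 + 1.16×140)/(5.040) = 171.2/5.040 = 33.96 mg/L.
Initial deficit D₀ = C_s − DO₀ = 10.1 − 7.913 = 2.187 mg/L.
t_c = (1/1.270) ln[(1.39/0.120)(1 − 2.187×1.270/(0.120×33.96))] = 0.7874 × ln(3.690) = 1.028 d.
D_c = (0.120/1.39) × 33.96 × e^(−0.120×1.028) = 0.08633 × 33.96 × 0.8839 = 2.592 mg/L.
Minimum DO = 10.1 − 2.592 = 7.508 mg/L.

t_c ≈ 1.03 d; minimum DO ≈ 7.51 mg/L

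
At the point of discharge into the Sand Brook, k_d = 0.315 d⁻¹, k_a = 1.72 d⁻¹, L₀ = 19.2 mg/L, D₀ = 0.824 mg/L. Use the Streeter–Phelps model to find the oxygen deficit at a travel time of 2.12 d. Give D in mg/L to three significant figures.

D ≈ 2.12 mg/L

k_d L₀/(k_a−k_d) = 0.315×19.2/(1.72−0.315) = 6.048/1.405 = 4.305 mg/L.
e^(−k_d t) = e^(−0.315×2.120) = 0.5128; e^(−k_a t) = e^(−1.72×2.120) = 0.02608.
D = 4.305 × (0.5128 − 0.02608) + 0.824 × 0.02608 = 2.095 + 0.02149 = 2.117 mg/L.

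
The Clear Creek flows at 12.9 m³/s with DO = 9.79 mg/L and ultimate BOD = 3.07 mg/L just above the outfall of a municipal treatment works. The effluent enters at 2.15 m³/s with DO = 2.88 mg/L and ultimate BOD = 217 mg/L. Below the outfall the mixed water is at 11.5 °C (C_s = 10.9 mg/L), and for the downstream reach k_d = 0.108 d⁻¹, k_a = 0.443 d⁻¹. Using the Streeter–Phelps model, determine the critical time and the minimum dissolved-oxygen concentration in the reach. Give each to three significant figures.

t_c ≈ 3.57 d; minimum DO ≈ 5.33 mg/L

Mixed DO = (12.9×9.79 + 2.15×2.88)/(12.9+2.15) = 132.5/15.05 = 8.803 mg/L.
Mixed L₀ = (12.9×3.07 + 2.15×217)/(15.05) = 506.2/15.05 = 33.63 mg/L.
Initial deficit D₀ = C_s − DO₀ = 10.9 − 8.803 = 2.097 mg/L.
t_c = (1/0.3350) ln[(0.443/0.108)(1 − 2.097×0.3350/(0.108×33.63))] = 2.985 × ln(3.308) = 3.572 d.
D_c = (0.108/0.443) × 33.63 × e^(−0.108×3.572) = 0.2438 × 33.63 × 0.6800 = 5.575 mg/L.
Minimum DO = 10.9 − 5.575 = 5.325 mg/L.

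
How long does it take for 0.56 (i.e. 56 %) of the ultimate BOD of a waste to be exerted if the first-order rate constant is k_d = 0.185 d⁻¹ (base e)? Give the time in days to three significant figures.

t ≈ 4.44 d

y/L₀ = 1 − e^(−k_d t) = 0.56 ⇒ e^(−k_d t) = 0.440
t = −ln(0.440) / 0.185 = 0.8210 / 0.185 = 4.438 d.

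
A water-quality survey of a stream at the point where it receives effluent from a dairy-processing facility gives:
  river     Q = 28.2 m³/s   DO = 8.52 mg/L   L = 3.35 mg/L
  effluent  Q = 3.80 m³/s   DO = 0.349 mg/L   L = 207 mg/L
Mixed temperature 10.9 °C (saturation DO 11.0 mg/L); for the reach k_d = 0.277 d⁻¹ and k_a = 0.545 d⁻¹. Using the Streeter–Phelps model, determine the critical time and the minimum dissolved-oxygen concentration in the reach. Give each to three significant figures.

Mixed DO = (28.2×8.52 + 3.80×0.349)/(28.2+3.80) = 241.6/32.00 = 7.550 mg/L.
Mixed L₀ = (28.2×3.35 + 3.80×207)/(32.00) = 881.1/32.00 = 27.53 mg/L.
Initial deficit D₀ = C_s − DO₀ = 11.0 − 7.550 = 3.450 mg/L.
t_c = (1/0.2680) ln[(0.545/0.277)(1 − 3.450×0.2680/(0.277×27.53))] = 3.731 × ln(1.729) = 2.043 d.
D_c = (0.277/0.545) × 27.53 × e^(−0.277×2.043) = 0.5083 × 27.53 × 0.5678 = 7.946 mg/L.
Minimum DO = 11.0 − 7.946 = 3.054 mg/L.

t_c ≈ 2.04 d; minimum DO ≈ 3.05 mg/L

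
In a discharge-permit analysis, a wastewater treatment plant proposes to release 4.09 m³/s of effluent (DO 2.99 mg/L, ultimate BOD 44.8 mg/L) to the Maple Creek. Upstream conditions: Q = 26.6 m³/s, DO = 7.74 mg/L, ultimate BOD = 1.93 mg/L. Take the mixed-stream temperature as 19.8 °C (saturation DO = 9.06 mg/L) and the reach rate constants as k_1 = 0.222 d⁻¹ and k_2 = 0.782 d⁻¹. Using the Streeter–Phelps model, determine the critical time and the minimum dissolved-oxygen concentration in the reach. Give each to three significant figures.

t_c ≈ 0.401 d; minimum DO ≈ 7.08 mg/L

Mixed DO = (26.6×7.74 + 4.09×2.99)/(26.6+4.09) = 218.1/30.69 = 7.107 mg/L.
Mixed L₀ = (26.6×1.93 + 4.09×44.8)/(30.69) = 234.6/30.69 = 7.643 mg/L.
Initial deficit D₀ = C_s − DO₀ = 9.06 − 7.107 = 1.953 mg/L.
t_c = (1/0.5600) ln[(0.782/0.222)(1 − 1.953×0.5600/(0.222×7.643))] = 1.786 × ln(1.252) = 0.4014 d.
D_c = (0.222/0.782) × 7.643 × e^(−0.222×0.4014) = 0.2839 × 7.643 × 0.9148 = 1.985 mg/L.
Minimum DO = 9.06 − 1.985 = 7.075 mg/L.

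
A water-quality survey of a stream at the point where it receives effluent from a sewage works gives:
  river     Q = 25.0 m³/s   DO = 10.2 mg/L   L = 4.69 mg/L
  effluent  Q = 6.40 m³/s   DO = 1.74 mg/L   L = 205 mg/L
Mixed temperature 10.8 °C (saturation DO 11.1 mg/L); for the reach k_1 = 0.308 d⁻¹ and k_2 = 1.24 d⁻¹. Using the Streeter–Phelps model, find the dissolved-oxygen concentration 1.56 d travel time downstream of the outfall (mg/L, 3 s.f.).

DO ≈ 3.59 mg/L

Mixed DO = (25.0×10.2 + 6.40×1.74)/(25.0+6.40) = 266.1/31.40 = 8.476 mg/L.
Mixed L₀ = (25.0×4.69 + 6.40×205)/(31.40) = 1429/31.40 = 45.52 mg/L.
Initial deficit D₀ = C_s − DO₀ = 11.1 − 8.476 = 2.624 mg/L.
D(1.56) = [0.308×45.52/(1.24−0.308)](e^(−0.308×1.56) − e^(−1.24×1.56)) + 2.624 e^(−1.24×1.56)
= 15.04 × (0.6185 − 0.1445) + 2.624 × 0.1445 = 7.509 mg/L.
DO = 11.1 − 7.509 = 3.591 mg/L.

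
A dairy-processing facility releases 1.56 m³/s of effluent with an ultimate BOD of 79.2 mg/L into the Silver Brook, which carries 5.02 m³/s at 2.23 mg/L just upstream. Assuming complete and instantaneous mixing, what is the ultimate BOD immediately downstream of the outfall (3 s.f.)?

Flow-weighted mixing: C = (Q_r C_r + Q_w C_w)/(Q_r + Q_w)
= (5.02×2.23 + 1.56×79.2)/(5.02 + 1.56) = 134.7/6.580 = 20.48 mg/L.

20.5 mg/L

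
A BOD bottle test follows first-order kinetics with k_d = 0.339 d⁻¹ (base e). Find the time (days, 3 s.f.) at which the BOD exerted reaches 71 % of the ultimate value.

y/L₀ = 1 − e^(−k_d t) = 0.71 ⇒ e^(−k_d t) = 0.290
t = −ln(0.290) / 0.339 = 1.238 / 0.339 = 3.652 d.

t ≈ 3.65 d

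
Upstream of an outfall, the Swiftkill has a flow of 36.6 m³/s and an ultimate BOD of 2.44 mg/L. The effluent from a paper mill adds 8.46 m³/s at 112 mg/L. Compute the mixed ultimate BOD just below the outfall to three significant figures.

Flow-weighted mixing: C = (Q_r C_r + Q_w C_w)/(Q_r + Q_w)
= (36.6×2.44 + 8.46×112)/(36.6 + 8.46) = 1037/45.06 = 23.01 mg/L.

23.0 mg/L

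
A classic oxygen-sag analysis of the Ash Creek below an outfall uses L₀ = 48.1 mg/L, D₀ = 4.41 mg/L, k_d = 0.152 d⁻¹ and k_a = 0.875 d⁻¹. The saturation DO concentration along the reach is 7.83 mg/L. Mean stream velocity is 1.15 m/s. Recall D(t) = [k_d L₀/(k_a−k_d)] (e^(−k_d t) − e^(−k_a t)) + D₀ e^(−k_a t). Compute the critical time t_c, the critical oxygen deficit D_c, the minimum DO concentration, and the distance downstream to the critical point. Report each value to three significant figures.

t_c ≈ 1.63 d; D_c ≈ 6.52 mg/L; min DO ≈ 1.31 mg/L; x_c ≈ 162 km

t_c = [1/(k_a−k_d)] ln[(k_a/k_d)(1 − D₀(k_a−k_d)/(k_d L₀))]
= [1/(0.875−0.152)] ln[(0.875/0.152)(1 − 4.41×0.7230/(0.152×48.1))]
= (1/0.7230) ln[5.757 × 0.5639] = 1.383 × ln(3.246) = 1.383 × 1.177 = 1.629 d.
D_c = (k_d/k_a) L₀ e^(−k_d t_c) = (0.152/0.875) × 48.1 × e^(−0.152×1.629) = 0.1737 × 48.1 × 0.7807 = 6.523 mg/L.
Minimum DO = C_s − D_c = 7.83 − 6.523 = 1.307 mg/L.
x_c = v t_c = 1.15 m/s × 1.629 d × 86400 s/d = 161800 m ≈ 162 km.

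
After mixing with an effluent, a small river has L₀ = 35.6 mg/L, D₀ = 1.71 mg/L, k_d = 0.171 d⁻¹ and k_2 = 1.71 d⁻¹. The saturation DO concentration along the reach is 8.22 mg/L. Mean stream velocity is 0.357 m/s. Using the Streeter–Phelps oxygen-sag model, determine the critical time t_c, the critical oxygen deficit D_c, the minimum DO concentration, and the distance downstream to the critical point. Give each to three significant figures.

With k_2/k_d = 10.00 and 1 − D₀(k_2−k_d)/(k_d L₀) = 0.5677,
t_c = ln(10.00 × 0.5677) / (1.71 − 0.171) = ln(5.677) / 1.539 = 1.736/1.539 = 1.128 d.
D_c = (k_d/k_2) L₀ e^(−k_d t_c) = (0.171/1.71) × 35.6 × e^(−0.171×1.128) = 0.1000 × 35.6 × 0.8245 = 2.935 mg/L.
Minimum DO = C_s − D_c = 8.22 − 2.935 = 5.285 mg/L.
x_c = v t_c = 0.357 m/s × 1.128 d × 86400 s/d = 34800 m ≈ 34.8 km.

t_c ≈ 1.13 d; D_c ≈ 2.94 mg/L; min DO ≈ 5.28 mg/L; x_c ≈ 34.8 km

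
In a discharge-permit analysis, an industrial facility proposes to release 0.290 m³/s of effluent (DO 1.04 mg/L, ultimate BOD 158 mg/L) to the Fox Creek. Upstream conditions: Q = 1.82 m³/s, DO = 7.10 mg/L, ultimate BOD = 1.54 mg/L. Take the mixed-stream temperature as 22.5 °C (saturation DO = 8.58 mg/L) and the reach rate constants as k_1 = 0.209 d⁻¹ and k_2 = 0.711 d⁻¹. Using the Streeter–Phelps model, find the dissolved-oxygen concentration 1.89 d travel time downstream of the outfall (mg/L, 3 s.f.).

DO ≈ 4.02 mg/L

Mixed DO = (1.82×7.10 + 0.290×1.04)/(1.82+0.290) = 13.22/2.110 = 6.267 mg/L.
Mixed L₀ = (1.82×1.54 + 0.290×158)/(2.110) = 48.62/2.110 = 23.04 mg/L.
Initial deficit D₀ = C_s − DO₀ = 8.58 − 6.267 = 2.313 mg/L.
D(1.89) = [0.209×23.04/(0.711−0.209)](e^(−0.209×1.89) − e^(−0.711×1.89)) + 2.313 e^(−0.711×1.89)
= 9.594 × (0.6737 − 0.2609) + 2.313 × 0.2609 = 4.564 mg/L.
DO = 8.58 − 4.564 = 4.016 mg/L.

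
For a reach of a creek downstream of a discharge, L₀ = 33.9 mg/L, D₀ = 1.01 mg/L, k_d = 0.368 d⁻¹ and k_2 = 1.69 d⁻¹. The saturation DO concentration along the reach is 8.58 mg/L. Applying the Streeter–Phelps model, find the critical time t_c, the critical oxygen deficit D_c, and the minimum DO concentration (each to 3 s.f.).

t_c = [1/(k_2−k_d)] ln[(k_2/k_d)(1 − D₀(k_2−k_d)/(k_d L₀))]
= [1/(1.69−0.368)] ln[(1.69/0.368)(1 − 1.01×1.322/(0.368×33.9))]
= (1/1.322) ln[4.592 × 0.8930] = 0.7564 × ln(4.101) = 0.7564 × 1.411 = 1.067 d.
D_c = (k_d/k_2) L₀ e^(−k_d t_c) = (0.368/1.69) × 33.9 × e^(−0.368×1.067) = 0.2178 × 33.9 × 0.6751 = 4.984 mg/L.
Minimum DO = C_s − D_c = 8.58 − 4.984 = 3.596 mg/L.

t_c ≈ 1.07 d; D_c ≈ 4.98 mg/L; min DO ≈ 3.60 mg/L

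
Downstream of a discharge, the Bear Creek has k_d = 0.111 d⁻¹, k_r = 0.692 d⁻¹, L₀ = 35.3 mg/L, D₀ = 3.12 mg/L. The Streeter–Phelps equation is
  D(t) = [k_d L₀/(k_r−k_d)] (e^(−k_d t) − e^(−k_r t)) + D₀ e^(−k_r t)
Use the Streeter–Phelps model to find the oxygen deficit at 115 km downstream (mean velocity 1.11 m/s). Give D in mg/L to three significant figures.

Travel time t = x/v = 115 km / (1.11 m/s) = 115000 m / 1.11 m/s = 103600 s = 1.199 d.
k_d L₀/(k_r−k_d) = 0.111×35.3/(0.692−0.111) = 3.918/0.5810 = 6.744 mg/L.
e^(−k_d t) = e^(−0.111×1.199) = 0.8754; e^(−k_r t) = e^(−0.692×1.199) = 0.4361.
D = 6.744 × (0.8754 − 0.4361) + 3.12 × 0.4361 = 2.962 + 1.361 = 4.323 mg/L.

D ≈ 4.32 mg/L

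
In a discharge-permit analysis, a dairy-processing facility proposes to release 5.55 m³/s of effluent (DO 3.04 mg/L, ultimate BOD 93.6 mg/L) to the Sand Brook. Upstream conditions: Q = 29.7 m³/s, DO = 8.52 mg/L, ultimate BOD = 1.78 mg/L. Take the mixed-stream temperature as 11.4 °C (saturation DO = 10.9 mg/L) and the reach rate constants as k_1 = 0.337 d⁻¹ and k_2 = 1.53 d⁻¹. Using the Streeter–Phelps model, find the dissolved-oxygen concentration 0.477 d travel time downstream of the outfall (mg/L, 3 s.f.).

DO ≈ 7.64 mg/L

Mixed DO = (29.7×8.52 + 5.55×3.04)/(29.7+5.55) = 269.9/35.25 = 7.657 mg/L.
Mixed L₀ = (29.7×1.78 + 5.55×93.6)/(35.25) = 572.3/35.25 = 16.24 mg/L.
Initial deficit D₀ = C_s − DO₀ = 10.9 − 7.657 = 3.243 mg/L.
D(0.477) = [0.337×16.24/(1.53−0.337)](e^(−0.337×0.477) − e^(−1.53×0.477)) + 3.243 e^(−1.53×0.477)
= 4.587 × (0.8515 − 0.4820) + 3.243 × 0.4820 = 3.258 mg/L.
DO = 10.9 − 3.258 = 7.642 mg/L.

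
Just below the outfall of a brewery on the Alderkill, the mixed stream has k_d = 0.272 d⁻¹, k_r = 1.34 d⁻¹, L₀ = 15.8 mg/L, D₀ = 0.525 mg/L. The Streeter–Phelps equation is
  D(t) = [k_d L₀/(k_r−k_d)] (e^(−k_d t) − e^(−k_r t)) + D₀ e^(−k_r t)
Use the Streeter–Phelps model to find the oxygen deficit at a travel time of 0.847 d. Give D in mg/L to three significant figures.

D ≈ 2.07 mg/L

k_d L₀/(k_r−k_d) = 0.272×15.8/(1.34−0.272) = 4.298/1.068 = 4.024 mg/L.
e^(−k_d t) = e^(−0.272×0.8470) = 0.7942; e^(−k_r t) = e^(−1.34×0.8470) = 0.3214.
D = 4.024 × (0.7942 − 0.3214) + 0.525 × 0.3214 = 1.903 + 0.1687 = 2.071 mg/L.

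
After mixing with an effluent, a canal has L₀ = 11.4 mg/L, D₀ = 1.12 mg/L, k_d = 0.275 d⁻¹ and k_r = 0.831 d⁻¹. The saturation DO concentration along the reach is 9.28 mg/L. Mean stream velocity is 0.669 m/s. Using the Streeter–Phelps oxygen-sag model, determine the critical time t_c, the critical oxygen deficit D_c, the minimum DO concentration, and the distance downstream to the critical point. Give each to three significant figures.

At the critical point dD/dt = 0, so k_d L₀ e^(−k_d t) = k_r D. Substituting D(t) from the Streeter–Phelps equation and solving for t gives
t_c = ln[(k_r/k_d)(1 − D₀(k_r−k_d)/(k_d L₀))] / (k_r−k_d).
Here k_r−k_d = 0.5560 d⁻¹ and 1 − D₀(k_r−k_d)/(k_d L₀) = 1 − 1.12×0.5560/(0.275×11.4) = 0.8014, so
t_c = ln(3.022 × 0.8014) / 0.5560 = 0.8844 / 0.5560 = 1.591 d.
D_c = (k_d/k_r) L₀ e^(−k_d t_c) = (0.275/0.831) × 11.4 × e^(−0.275×1.591) = 0.3309 × 11.4 × 0.6457 = 2.436 mg/L.
Minimum DO = C_s − D_c = 9.28 − 2.436 = 6.844 mg/L.
x_c = v t_c = 0.669 m/s × 1.591 d × 86400 s/d = 91940 m ≈ 91.9 km.

t_c ≈ 1.59 d; D_c ≈ 2.44 mg/L; min DO ≈ 6.84 mg/L; x_c ≈ 91.9 km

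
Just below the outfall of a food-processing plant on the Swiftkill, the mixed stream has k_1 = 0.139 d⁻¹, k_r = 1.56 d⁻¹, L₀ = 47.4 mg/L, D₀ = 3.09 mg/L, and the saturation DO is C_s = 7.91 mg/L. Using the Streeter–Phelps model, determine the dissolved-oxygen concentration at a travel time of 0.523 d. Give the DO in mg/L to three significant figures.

k_1 L₀/(k_r−k_1) = 0.139×47.4/(1.56−0.139) = 6.589/1.421 = 4.637 mg/L.
e^(−k_1 t) = e^(−0.139×0.5230) = 0.9299; e^(−k_r t) = e^(−1.56×0.5230) = 0.4422.
D = 4.637 × (0.9299 − 0.4422) + 3.09 × 0.4422 = 2.261 + 1.367 = 3.628 mg/L.
DO = C_s − D = 7.91 − 3.628 = 4.282 mg/L.

DO ≈ 4.28 mg/L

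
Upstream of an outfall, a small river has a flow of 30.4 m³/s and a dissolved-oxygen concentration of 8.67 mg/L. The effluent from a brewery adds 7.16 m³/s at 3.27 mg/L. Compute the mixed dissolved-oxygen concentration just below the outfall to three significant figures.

Flow-weighted mixing: C = (Q_r C_r + Q_w C_w)/(Q_r + Q_w)
= (30.4×8.67 + 7.16×3.27)/(30.4 + 7.16) = 287.0/37.56 = 7.641 mg/L.

7.64 mg/L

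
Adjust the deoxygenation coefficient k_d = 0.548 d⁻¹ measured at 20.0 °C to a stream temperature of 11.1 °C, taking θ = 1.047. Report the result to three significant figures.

k_d(T₂) = k_d(T₁) · θ^(T₂−T₁) = 0.548 × 1.047^(11.1−20.0)
= 0.548 × 1.047^-8.90 = 0.548 × 0.6645 = 0.3641 d⁻¹.

k_d ≈ 0.364 d⁻¹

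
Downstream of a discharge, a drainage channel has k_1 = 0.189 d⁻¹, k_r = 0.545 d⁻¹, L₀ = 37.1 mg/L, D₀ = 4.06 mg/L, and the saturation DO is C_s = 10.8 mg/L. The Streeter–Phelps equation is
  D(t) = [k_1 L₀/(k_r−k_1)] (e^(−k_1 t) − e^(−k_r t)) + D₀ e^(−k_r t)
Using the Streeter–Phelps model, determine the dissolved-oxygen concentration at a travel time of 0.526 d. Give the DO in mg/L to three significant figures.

DO ≈ 4.71 mg/L

k_1 L₀/(k_r−k_1) = 0.189×37.1/(0.545−0.189) = 7.012/0.3560 = 19.70 mg/L.
e^(−k_1 t) = e^(−0.189×0.5260) = 0.9054; e^(−k_r t) = e^(−0.545×0.5260) = 0.7508.
D = 19.70 × (0.9054 − 0.7508) + 4.06 × 0.7508 = 3.045 + 3.048 = 6.093 mg/L.
DO = C_s − D = 10.8 − 6.093 = 4.707 mg/L.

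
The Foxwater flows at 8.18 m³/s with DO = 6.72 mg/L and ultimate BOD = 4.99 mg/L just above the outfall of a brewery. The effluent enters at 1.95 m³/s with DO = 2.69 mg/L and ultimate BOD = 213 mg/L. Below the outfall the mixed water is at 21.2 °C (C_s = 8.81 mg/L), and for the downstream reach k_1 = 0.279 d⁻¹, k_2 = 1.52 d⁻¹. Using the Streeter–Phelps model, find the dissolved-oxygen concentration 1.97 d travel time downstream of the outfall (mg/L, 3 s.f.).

DO ≈ 3.33 mg/L

Mixed DO = (8.18×6.72 + 1.95×2.69)/(8.18+1.95) = 60.22/10.13 = 5.944 mg/L.
Mixed L₀ = (8.18×4.99 + 1.95×213)/(10.13) = 456.2/10.13 = 45.03 mg/L.
Initial deficit D₀ = C_s − DO₀ = 8.81 − 5.944 = 2.866 mg/L.
D(1.97) = [0.279×45.03/(1.52−0.279)](e^(−0.279×1.97) − e^(−1.52×1.97)) + 2.866 e^(−1.52×1.97)
= 10.12 × (0.5772 − 0.05007) + 2.866 × 0.05007 = 5.480 mg/L.
DO = 8.81 − 5.480 = 3.330 mg/L.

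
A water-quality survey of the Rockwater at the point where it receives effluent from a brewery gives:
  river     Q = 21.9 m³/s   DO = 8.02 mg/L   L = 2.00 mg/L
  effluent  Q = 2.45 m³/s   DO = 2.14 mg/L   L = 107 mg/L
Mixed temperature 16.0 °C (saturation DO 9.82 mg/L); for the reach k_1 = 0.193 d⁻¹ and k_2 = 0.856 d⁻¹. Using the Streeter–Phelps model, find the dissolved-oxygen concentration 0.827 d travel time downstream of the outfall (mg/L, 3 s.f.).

Mixed DO = (21.9×8.02 + 2.45×2.14)/(21.9+2.45) = 180.9/24.35 = 7.428 mg/L.
Mixed L₀ = (21.9×2.00 + 2.45×107)/(24.35) = 306.0/24.35 = 12.56 mg/L.
Initial deficit D₀ = C_s − DO₀ = 9.82 − 7.428 = 2.392 mg/L.
D(0.827) = [0.193×12.56/(0.856−0.193)](e^(−0.193×0.827) − e^(−0.856×0.827)) + 2.392 e^(−0.856×0.827)
= 3.658 × (0.8525 − 0.4927) + 2.392 × 0.4927 = 2.494 mg/L.
DO = 9.82 − 2.494 = 7.326 mg/L.

DO ≈ 7.33 mg/L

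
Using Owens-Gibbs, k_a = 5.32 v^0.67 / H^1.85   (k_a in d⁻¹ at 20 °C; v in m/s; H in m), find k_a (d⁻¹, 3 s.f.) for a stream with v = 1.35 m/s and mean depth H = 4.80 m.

k_a = 5.32 × 1.35^0.67 / 4.80^1.85 = 5.32 × 1.223 / 18.21 = 0.3572 d⁻¹.

k_a ≈ 0.357 d⁻¹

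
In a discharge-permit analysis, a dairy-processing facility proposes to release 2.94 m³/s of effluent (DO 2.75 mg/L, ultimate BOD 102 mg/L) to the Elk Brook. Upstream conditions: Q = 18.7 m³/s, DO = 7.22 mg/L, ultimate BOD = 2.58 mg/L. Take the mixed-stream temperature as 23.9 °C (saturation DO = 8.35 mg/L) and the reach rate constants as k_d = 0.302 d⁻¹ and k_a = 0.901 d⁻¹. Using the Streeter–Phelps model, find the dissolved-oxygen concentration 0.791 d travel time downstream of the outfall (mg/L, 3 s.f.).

DO ≈ 5.09 mg/L

Mixed DO = (18.7×7.22 + 2.94×2.75)/(18.7+2.94) = 143.1/21.64 = 6.613 mg/L.
Mixed L₀ = (18.7×2.58 + 2.94×102)/(21.64) = 348.1/21.64 = 16.09 mg/L.
Initial deficit D₀ = C_s − DO₀ = 8.35 − 6.613 = 1.737 mg/L.
D(0.791) = [0.302×16.09/(0.901−0.302)](e^(−0.302×0.791) − e^(−0.901×0.791)) + 1.737 e^(−0.901×0.791)
= 8.111 × (0.7875 − 0.4903) + 1.737 × 0.4903 = 3.262 mg/L.
DO = 8.35 − 3.262 = 5.088 mg/L.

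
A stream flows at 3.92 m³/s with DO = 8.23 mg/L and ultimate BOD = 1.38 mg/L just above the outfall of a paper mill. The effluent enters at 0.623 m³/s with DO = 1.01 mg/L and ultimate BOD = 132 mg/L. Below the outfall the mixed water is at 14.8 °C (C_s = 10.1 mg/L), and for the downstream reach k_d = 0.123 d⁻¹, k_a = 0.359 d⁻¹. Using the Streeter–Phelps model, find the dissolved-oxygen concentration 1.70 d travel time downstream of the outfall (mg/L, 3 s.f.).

DO ≈ 5.85 mg/L

Mixed DO = (3.92×8.23 + 0.623×1.01)/(3.92+0.623) = 32.89/4.543 = 7.240 mg/L.
Mixed L₀ = (3.92×1.38 + 0.623×132)/(4.543) = 87.65/4.543 = 19.29 mg/L.
Initial deficit D₀ = C_s − DO₀ = 10.1 − 7.240 = 2.860 mg/L.
D(1.70) = [0.123×19.29/(0.359−0.123)](e^(−0.123×1.70) − e^(−0.359×1.70)) + 2.860 e^(−0.359×1.70)
= 10.05 × (0.8113 − 0.5432) + 2.860 × 0.5432 = 4.250 mg/L.
DO = 10.1 − 4.250 = 5.850 mg/L.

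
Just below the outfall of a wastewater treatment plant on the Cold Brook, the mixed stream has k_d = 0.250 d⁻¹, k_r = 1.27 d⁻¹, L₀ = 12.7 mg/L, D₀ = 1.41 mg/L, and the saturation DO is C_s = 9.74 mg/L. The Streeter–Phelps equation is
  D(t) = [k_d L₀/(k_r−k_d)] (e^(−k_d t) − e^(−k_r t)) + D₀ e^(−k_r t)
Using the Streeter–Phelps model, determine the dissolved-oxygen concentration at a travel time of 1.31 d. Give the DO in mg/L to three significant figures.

DO ≈ 7.82 mg/L

k_d L₀/(k_r−k_d) = 0.250×12.7/(1.27−0.250) = 3.175/1.020 = 3.113 mg/L.
e^(−k_d t) = e^(−0.250×1.310) = 0.7207; e^(−k_r t) = e^(−1.27×1.310) = 0.1894.
D = 3.113 × (0.7207 − 0.1894) + 1.41 × 0.1894 = 1.654 + 0.2671 = 1.921 mg/L.
DO = C_s − D = 9.74 − 1.921 = 7.819 mg/L.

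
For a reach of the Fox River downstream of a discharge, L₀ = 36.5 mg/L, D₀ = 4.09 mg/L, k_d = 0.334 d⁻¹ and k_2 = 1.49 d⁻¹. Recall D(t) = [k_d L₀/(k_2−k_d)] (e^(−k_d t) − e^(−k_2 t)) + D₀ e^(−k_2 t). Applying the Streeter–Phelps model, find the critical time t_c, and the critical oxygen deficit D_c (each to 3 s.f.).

t_c ≈ 0.869 d; D_c ≈ 6.12 mg/L

t_c = [1/(k_2−k_d)] ln[(k_2/k_d)(1 − D₀(k_2−k_d)/(k_d L₀))]
= [1/(1.49−0.334)] ln[(1.49/0.334)(1 − 4.09×1.156/(0.334×36.5))]
= (1/1.156) ln[4.461 × 0.6122] = 0.8651 × ln(2.731) = 0.8651 × 1.005 = 0.8691 d.
L(t_c) = L₀ e^(−k_d t_c) = 36.5 × 0.7481 = 27.30 mg/L, and at the critical point k_2 D_c = k_d L, so D_c = (0.334/1.49) × 27.30 = 6.121 mg/L.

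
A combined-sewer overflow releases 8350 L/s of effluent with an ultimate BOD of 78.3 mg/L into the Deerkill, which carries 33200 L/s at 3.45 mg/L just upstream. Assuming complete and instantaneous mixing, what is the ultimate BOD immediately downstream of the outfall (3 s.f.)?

Flow-weighted mixing: C = (Q_r C_r + Q_w C_w)/(Q_r + Q_w)
= (33200×3.45 + 8350×78.3)/(33200 + 8350) = 768300/41550 = 18.49 mg/L.

18.5 mg/L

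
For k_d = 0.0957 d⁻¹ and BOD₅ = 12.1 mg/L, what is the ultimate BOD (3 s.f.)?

BOD₅ = L₀(1 − e^(−5k_d)) ⇒ L₀ = BOD₅ / (1 − e^(−5×0.0957))
= 12.1 / (1 − 0.6197) = 12.1 / 0.3803 = 31.82 mg/L.

L₀ ≈ 31.8 mg/L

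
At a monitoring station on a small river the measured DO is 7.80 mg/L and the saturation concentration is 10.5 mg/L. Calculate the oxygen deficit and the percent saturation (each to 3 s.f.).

D = C_s − C = 10.5 − 7.80 = 2.70 mg/L.
% saturation = 7.80/10.5 × 100 = 74.3 %.

D ≈ 2.70 mg/L; 74.3 % saturation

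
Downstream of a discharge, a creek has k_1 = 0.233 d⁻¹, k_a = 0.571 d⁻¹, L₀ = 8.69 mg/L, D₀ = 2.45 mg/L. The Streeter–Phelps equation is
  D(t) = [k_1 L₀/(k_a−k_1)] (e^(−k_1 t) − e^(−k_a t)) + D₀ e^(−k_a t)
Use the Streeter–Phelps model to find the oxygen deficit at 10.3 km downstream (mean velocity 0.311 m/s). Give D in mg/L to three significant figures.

D ≈ 2.63 mg/L

Travel time t = x/v = 10.3 km / (0.311 m/s) = 10300 m / 0.311 m/s = 33120 s = 0.3833 d.
k_1 L₀/(k_a−k_1) = 0.233×8.69/(0.571−0.233) = 2.025/0.3380 = 5.990 mg/L.
e^(−k_1 t) = e^(−0.233×0.3833) = 0.9146; e^(−k_a t) = e^(−0.571×0.3833) = 0.8034.
D = 5.990 × (0.9146 − 0.8034) + 2.45 × 0.8034 = 0.6658 + 1.968 = 2.634 mg/L.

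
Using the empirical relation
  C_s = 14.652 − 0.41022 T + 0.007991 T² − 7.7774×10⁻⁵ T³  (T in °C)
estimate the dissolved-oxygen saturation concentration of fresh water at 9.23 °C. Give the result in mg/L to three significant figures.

C_s = 14.652 − 0.41022×9.23 + 0.007991×9.23² − 7.7774×10⁻⁵×9.23³ = 11.49 mg/L.

C_s ≈ 11.5 mg/L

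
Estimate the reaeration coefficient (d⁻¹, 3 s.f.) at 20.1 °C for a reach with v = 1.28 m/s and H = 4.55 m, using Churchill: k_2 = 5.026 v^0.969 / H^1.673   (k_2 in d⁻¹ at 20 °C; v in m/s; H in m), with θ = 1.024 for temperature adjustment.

k_2 ≈ 0.507 d⁻¹

k_2(20) = 5.026 × 1.28^0.969 / 4.55^1.673 = 5.026 × 1.270 / 12.61 = 0.5061 d⁻¹.
k_2(20.1) = 0.5061 × 1.024^(20.1−20) = 0.5061 × 1.002 = 0.5073 d⁻¹.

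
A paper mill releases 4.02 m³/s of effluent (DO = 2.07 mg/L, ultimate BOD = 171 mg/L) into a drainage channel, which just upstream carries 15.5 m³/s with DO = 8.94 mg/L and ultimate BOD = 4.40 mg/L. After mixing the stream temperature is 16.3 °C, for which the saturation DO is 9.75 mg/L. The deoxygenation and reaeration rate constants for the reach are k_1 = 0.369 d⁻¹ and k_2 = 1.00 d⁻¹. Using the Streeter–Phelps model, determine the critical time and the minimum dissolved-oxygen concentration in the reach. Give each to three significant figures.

Mixed DO = (15.5×8.94 + 4.02×2.07)/(15.5+4.02) = 146.9/19.52 = 7.525 mg/L.
Mixed L₀ = (15.5×4.40 + 4.02×171)/(19.52) = 755.6/19.52 = 38.71 mg/L.
Initial deficit D₀ = C_s − DO₀ = 9.75 − 7.525 = 2.225 mg/L.
t_c = (1/0.6310) ln[(1.00/0.369)(1 − 2.225×0.6310/(0.369×38.71))] = 1.585 × ln(2.444) = 1.416 d.
D_c = (0.369/1.00) × 38.71 × e^(−0.369×1.416) = 0.3690 × 38.71 × 0.5930 = 8.471 mg/L.
Minimum DO = 9.75 − 8.471 = 1.279 mg/L.

t_c ≈ 1.42 d; minimum DO ≈ 1.28 mg/L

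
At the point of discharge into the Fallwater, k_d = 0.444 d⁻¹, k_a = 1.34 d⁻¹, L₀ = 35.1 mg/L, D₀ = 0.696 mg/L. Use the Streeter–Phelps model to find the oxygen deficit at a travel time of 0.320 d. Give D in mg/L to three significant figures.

D ≈ 4.21 mg/L

k_d L₀/(k_a−k_d) = 0.444×35.1/(1.34−0.444) = 15.58/0.8960 = 17.39 mg/L.
e^(−k_d t) = e^(−0.444×0.3200) = 0.8676; e^(−k_a t) = e^(−1.34×0.3200) = 0.6513.
D = 17.39 × (0.8676 − 0.6513) + 0.696 × 0.6513 = 3.762 + 0.4533 = 4.215 mg/L.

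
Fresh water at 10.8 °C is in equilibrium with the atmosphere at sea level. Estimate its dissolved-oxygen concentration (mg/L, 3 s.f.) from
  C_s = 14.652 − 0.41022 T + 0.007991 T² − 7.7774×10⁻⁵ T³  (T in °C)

C_s = 14.652 − 0.41022×10.8 + 0.007991×10.8² − 7.7774×10⁻⁵×10.8³ = 11.06 mg/L.

C_s ≈ 11.1 mg/L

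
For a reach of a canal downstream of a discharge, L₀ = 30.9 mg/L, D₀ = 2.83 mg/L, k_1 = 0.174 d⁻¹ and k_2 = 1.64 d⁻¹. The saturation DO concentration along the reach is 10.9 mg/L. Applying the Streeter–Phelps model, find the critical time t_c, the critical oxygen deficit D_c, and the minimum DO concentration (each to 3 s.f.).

t_c = [1/(k_2−k_1)] ln[(k_2/k_1)(1 − D₀(k_2−k_1)/(k_1 L₀))]
= [1/(1.64−0.174)] ln[(1.64/0.174)(1 − 2.83×1.466/(0.174×30.9))]
= (1/1.466) ln[9.425 × 0.2284] = 0.6821 × ln(2.152) = 0.6821 × 0.7666 = 0.5229 d.
D_c = (k_1/k_2) L₀ e^(−k_1 t_c) = (0.174/1.64) × 30.9 × e^(−0.174×0.5229) = 0.1061 × 30.9 × 0.9130 = 2.993 mg/L.
Minimum DO = C_s − D_c = 10.9 − 2.993 = 7.907 mg/L.

t_c ≈ 0.523 d; D_c ≈ 2.99 mg/L; min DO ≈ 7.91 mg/L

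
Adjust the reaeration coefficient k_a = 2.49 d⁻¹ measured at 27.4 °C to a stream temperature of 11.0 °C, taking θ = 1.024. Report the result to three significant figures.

k_a(T₂) = k_a(T₁) · θ^(T₂−T₁) = 2.49 × 1.024^(11.0−27.4)
= 2.49 × 1.024^-16.4 = 2.49 × 0.6778 = 1.688 d⁻¹.

k_a ≈ 1.69 d⁻¹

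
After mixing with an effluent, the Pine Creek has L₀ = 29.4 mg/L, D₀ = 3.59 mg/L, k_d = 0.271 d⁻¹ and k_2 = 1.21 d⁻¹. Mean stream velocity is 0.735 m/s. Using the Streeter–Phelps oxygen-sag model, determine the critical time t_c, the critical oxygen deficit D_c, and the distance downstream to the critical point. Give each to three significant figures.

t_c ≈ 1.01 d; D_c ≈ 5.01 mg/L; x_c ≈ 64.0 km

At the critical point dD/dt = 0, so k_d L₀ e^(−k_d t) = k_2 D. Substituting D(t) from the Streeter–Phelps equation and solving for t gives
t_c = ln[(k_2/k_d)(1 − D₀(k_2−k_d)/(k_d L₀))] / (k_2−k_d).
Here k_2−k_d = 0.9390 d⁻¹ and 1 − D₀(k_2−k_d)/(k_d L₀) = 1 − 3.59×0.9390/(0.271×29.4) = 0.5769, so
t_c = ln(4.465 × 0.5769) / 0.9390 = 0.9462 / 0.9390 = 1.008 d.
L(t_c) = L₀ e^(−k_d t_c) = 29.4 × 0.7610 = 22.37 mg/L, and at the critical point k_2 D_c = k_d L, so D_c = (0.271/1.21) × 22.37 = 5.011 mg/L.
x_c = v t_c = 0.735 m/s × 1.008 d × 86400 s/d = 63990 m ≈ 64.0 km.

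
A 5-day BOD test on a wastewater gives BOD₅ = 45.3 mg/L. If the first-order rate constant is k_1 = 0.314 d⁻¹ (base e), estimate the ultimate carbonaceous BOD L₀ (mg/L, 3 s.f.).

BOD₅ = L₀(1 − e^(−5k_1)) ⇒ L₀ = BOD₅ / (1 − e^(−5×0.314))
= 45.3 / (1 − 0.2080) = 45.3 / 0.7920 = 57.20 mg/L.

L₀ ≈ 57.2 mg/L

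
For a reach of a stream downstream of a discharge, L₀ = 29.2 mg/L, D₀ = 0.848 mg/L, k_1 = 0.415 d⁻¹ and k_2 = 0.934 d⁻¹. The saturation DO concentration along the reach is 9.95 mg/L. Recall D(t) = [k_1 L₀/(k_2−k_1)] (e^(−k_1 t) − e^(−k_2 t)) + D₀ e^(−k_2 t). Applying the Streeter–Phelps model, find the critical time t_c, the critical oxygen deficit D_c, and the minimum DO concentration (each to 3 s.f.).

At the critical point dD/dt = 0, so k_1 L₀ e^(−k_1 t) = k_2 D. Substituting D(t) from the Streeter–Phelps equation and solving for t gives
t_c = ln[(k_2/k_1)(1 − D₀(k_2−k_1)/(k_1 L₀))] / (k_2−k_1).
Here k_2−k_1 = 0.5190 d⁻¹ and 1 − D₀(k_2−k_1)/(k_1 L₀) = 1 − 0.848×0.5190/(0.415×29.2) = 0.9637, so
t_c = ln(2.251 × 0.9637) / 0.5190 = 0.7742 / 0.5190 = 1.492 d.
L(t_c) = L₀ e^(−k_1 t_c) = 29.2 × 0.5384 = 15.72 mg/L, and at the critical point k_2 D_c = k_1 L, so D_c = (0.415/0.934) × 15.72 = 6.986 mg/L.
Minimum DO = C_s − D_c = 9.95 − 6.986 = 2.964 mg/L.

t_c ≈ 1.49 d; D_c ≈ 6.99 mg/L; min DO ≈ 2.96 mg/L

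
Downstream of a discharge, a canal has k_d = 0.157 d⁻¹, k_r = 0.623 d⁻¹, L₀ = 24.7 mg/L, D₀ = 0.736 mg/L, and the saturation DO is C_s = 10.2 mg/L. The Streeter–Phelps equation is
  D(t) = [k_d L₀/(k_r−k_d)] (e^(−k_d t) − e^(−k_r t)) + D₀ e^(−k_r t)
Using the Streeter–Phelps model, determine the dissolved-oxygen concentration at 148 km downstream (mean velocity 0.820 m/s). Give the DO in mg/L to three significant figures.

DO ≈ 6.27 mg/L

Travel time t = x/v = 148 km / (0.820 m/s) = 148000 m / 0.820 m/s = 180500 s = 2.089 d.
k_d L₀/(k_r−k_d) = 0.157×24.7/(0.623−0.157) = 3.878/0.4660 = 8.322 mg/L.
e^(−k_d t) = e^(−0.157×2.089) = 0.7204; e^(−k_r t) = e^(−0.623×2.089) = 0.2721.
D = 8.322 × (0.7204 − 0.2721) + 0.736 × 0.2721 = 3.730 + 0.2003 = 3.930 mg/L.
DO = C_s − D = 10.2 − 3.930 = 6.270 mg/L.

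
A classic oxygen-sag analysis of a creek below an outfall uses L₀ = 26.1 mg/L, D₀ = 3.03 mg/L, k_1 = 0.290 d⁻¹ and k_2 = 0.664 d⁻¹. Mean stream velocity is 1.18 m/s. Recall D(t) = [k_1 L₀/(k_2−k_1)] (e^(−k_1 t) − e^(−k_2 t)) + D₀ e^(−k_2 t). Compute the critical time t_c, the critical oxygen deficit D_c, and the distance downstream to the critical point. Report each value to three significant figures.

t_c ≈ 1.78 d; D_c ≈ 6.80 mg/L; x_c ≈ 182 km

t_c = [1/(k_2−k_1)] ln[(k_2/k_1)(1 − D₀(k_2−k_1)/(k_1 L₀))]
= [1/(0.664−0.290)] ln[(0.664/0.290)(1 − 3.03×0.3740/(0.290×26.1))]
= (1/0.3740) ln[2.290 × 0.8503] = 2.674 × ln(1.947) = 2.674 × 0.6662 = 1.781 d.
L(t_c) = L₀ e^(−k_1 t_c) = 26.1 × 0.5966 = 15.57 mg/L, and at the critical point k_2 D_c = k_1 L, so D_c = (0.290/0.664) × 15.57 = 6.800 mg/L.
x_c = v t_c = 1.18 m/s × 1.781 d × 86400 s/d = 181600 m ≈ 182 km.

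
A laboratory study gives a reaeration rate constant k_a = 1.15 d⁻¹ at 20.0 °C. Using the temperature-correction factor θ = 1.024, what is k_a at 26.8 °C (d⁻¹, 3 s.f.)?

k_a ≈ 1.35 d⁻¹

k_a(T₂) = k_a(T₁) · θ^(T₂−T₁) = 1.15 × 1.024^(26.8−20.0)
= 1.15 × 1.024^6.80 = 1.15 × 1.175 = 1.351 d⁻¹.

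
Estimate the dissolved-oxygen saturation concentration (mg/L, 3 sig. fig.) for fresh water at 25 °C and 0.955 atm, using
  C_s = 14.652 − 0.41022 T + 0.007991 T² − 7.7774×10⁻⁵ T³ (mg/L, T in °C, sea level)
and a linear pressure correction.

C_s ≈ 7.81 mg/L

At sea level: C_s = 14.652 − 0.41022×25 + 0.007991×25² − 7.7774×10⁻⁵×25³ = 8.176 mg/L.
Pressure correction: C_s' = 8.176 × 0.955 = 7.808 mg/L.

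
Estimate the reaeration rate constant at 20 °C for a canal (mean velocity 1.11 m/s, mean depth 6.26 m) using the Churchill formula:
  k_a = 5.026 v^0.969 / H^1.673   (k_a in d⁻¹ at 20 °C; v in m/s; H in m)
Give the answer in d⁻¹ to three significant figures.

k_a ≈ 0.259 d⁻¹

k_a = 5.026 × 1.11^0.969 / 6.26^1.673 = 5.026 × 1.106 / 21.51 = 0.2585 d⁻¹.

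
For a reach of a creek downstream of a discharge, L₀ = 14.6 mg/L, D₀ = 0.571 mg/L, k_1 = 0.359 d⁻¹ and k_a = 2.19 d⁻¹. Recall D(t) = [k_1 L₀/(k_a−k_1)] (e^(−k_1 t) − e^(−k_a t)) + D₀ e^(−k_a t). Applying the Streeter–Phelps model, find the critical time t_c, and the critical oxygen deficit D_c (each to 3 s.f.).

At the critical point dD/dt = 0, so k_1 L₀ e^(−k_1 t) = k_a D. Substituting D(t) from the Streeter–Phelps equation and solving for t gives
t_c = ln[(k_a/k_1)(1 − D₀(k_a−k_1)/(k_1 L₀))] / (k_a−k_1).
Here k_a−k_1 = 1.831 d⁻¹ and 1 − D₀(k_a−k_1)/(k_1 L₀) = 1 − 0.571×1.831/(0.359×14.6) = 0.8005, so
t_c = ln(6.100 × 0.8005) / 1.831 = 1.586 / 1.831 = 0.8661 d.
L(t_c) = L₀ e^(−k_1 t_c) = 14.6 × 0.7328 = 10.70 mg/L, and at the critical point k_a D_c = k_1 L, so D_c = (0.359/2.19) × 10.70 = 1.754 mg/L.

t_c ≈ 0.866 d; D_c ≈ 1.75 mg/L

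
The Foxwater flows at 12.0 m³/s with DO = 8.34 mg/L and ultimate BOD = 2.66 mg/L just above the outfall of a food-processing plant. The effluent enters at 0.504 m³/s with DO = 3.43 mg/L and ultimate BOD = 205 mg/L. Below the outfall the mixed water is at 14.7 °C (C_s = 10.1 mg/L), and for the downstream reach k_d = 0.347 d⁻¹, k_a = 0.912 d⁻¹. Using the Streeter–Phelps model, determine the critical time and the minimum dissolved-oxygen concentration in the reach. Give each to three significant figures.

t_c ≈ 1.09 d; minimum DO ≈ 7.28 mg/L

Mixed DO = (12.0×8.34 + 0.504×3.43)/(12.0+0.504) = 101.8/12.50 = 8.142 mg/L.
Mixed L₀ = (12.0×2.66 + 0.504×205)/(12.50) = 135.2/12.50 = 10.82 mg/L.
Initial deficit D₀ = C_s − DO₀ = 10.1 − 8.142 = 1.958 mg/L.
t_c = (1/0.5650) ln[(0.912/0.347)(1 − 1.958×0.5650/(0.347×10.82))] = 1.770 × ln(1.854) = 1.092 d.
D_c = (0.347/0.912) × 10.82 × e^(−0.347×1.092) = 0.3805 × 10.82 × 0.6845 = 2.817 mg/L.
Minimum DO = 10.1 − 2.817 = 7.283 mg/L.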